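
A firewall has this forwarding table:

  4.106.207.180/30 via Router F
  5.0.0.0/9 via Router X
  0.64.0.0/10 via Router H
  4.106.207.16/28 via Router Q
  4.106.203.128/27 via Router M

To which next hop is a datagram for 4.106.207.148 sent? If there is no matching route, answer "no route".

No entry's prefix contains 4.106.207.148; there is no default route.

no route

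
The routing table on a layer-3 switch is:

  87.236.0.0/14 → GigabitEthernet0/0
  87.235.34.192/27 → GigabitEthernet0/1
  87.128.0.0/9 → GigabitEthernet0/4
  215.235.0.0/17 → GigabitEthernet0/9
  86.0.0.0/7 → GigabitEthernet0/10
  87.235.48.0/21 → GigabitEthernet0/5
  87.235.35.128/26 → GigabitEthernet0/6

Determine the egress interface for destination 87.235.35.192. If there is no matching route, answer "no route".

GigabitEthernet0/4

Routes whose prefix contains 87.235.35.192:
  86.0.0.0/7 (86.0.0.0 - 87.255.255.255) -> GigabitEthernet0/10
  87.128.0.0/9 (87.128.0.0 - 87.255.255.255) -> GigabitEthernet0/4
More-specific entries that do NOT match:
  87.235.34.192/27 (87.235.34.192 - 87.235.34.223) does not contain 87.235.35.192
  87.235.35.128/26 (87.235.35.128 - 87.235.35.191) does not contain 87.235.35.192
  87.235.48.0/21 (87.235.48.0 - 87.235.55.255) does not contain 87.235.35.192
  215.235.0.0/17 (215.235.0.0 - 215.235.127.255) does not contain 87.235.35.192
  87.236.0.0/14 (87.236.0.0 - 87.239.255.255) does not contain 87.235.35.192
Longest matching prefix is /9 -> interface GigabitEthernet0/4.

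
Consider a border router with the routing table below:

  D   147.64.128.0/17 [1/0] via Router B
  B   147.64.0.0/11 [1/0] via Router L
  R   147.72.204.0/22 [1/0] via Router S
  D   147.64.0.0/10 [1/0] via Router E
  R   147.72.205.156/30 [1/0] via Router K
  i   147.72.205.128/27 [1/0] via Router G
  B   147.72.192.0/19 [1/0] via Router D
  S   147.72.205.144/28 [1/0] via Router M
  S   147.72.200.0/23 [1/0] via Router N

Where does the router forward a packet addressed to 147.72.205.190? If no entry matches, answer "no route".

Router S

Routes whose prefix contains 147.72.205.190:
  147.64.0.0/10 (147.64.0.0 - 147.127.255.255) -> Router E
  147.64.0.0/11 (147.64.0.0 - 147.95.255.255) -> Router L
  147.72.192.0/19 (147.72.192.0 - 147.72.223.255) -> Router D
  147.72.204.0/22 (147.72.204.0 - 147.72.207.255) -> Router S
More-specific entries that do NOT match:
  147.72.205.156/30 (147.72.205.156 - 147.72.205.159) does not contain 147.72.205.190
  147.72.205.144/28 (147.72.205.144 - 147.72.205.159) does not contain 147.72.205.190
  147.72.205.128/27 (147.72.205.128 - 147.72.205.159) does not contain 147.72.205.190
  147.72.200.0/23 (147.72.200.0 - 147.72.201.255) does not contain 147.72.205.190
Longest matching prefix is /22 -> next hop Router S.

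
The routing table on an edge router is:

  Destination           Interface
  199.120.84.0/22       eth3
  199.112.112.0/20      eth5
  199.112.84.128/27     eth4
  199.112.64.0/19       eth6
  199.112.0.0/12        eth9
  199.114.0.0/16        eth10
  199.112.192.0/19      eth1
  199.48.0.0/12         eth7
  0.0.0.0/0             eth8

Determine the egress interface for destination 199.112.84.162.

eth6

Routes whose prefix contains 199.112.84.162:
  0.0.0.0/0 (default, matches everything) -> eth8
  199.112.0.0/12 (199.112.0.0 - 199.127.255.255) -> eth9
  199.112.64.0/19 (199.112.64.0 - 199.112.95.255) -> eth6
More-specific entries that do NOT match:
  199.112.84.128/27 (199.112.84.128 - 199.112.84.159) does not contain 199.112.84.162
  199.120.84.0/22 (199.120.84.0 - 199.120.87.255) does not contain 199.112.84.162
  199.112.112.0/20 (199.112.112.0 - 199.112.127.255) does not contain 199.112.84.162
Longest matching prefix is /19 -> interface eth6.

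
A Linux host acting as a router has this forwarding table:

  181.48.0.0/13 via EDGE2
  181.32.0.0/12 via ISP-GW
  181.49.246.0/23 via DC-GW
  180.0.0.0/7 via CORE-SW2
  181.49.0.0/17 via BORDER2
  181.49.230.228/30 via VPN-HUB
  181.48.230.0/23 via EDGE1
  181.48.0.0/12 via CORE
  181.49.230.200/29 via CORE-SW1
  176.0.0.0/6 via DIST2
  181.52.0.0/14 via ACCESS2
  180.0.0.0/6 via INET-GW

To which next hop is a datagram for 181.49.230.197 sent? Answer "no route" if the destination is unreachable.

Routes whose prefix contains 181.49.230.197:
  180.0.0.0/6 (180.0.0.0 - 183.255.255.255) -> INET-GW
  180.0.0.0/7 (180.0.0.0 - 181.255.255.255) -> CORE-SW2
  181.48.0.0/12 (181.48.0.0 - 181.63.255.255) -> CORE
  181.48.0.0/13 (181.48.0.0 - 181.55.255.255) -> EDGE2
More-specific entries that do NOT match:
  181.49.230.228/30 (181.49.230.228 - 181.49.230.231) does not contain 181.49.230.197
  181.49.230.200/29 (181.49.230.200 - 181.49.230.207) does not contain 181.49.230.197
  181.49.246.0/23 (181.49.246.0 - 181.49.247.255) does not contain 181.49.230.197
  181.48.230.0/23 (181.48.230.0 - 181.48.231.255) does not contain 181.49.230.197
  181.49.0.0/17 (181.49.0.0 - 181.49.127.255) does not contain 181.49.230.197
  181.52.0.0/14 (181.52.0.0 - 181.55.255.255) does not contain 181.49.230.197
Longest matching prefix is /13 -> next hop EDGE2.

EDGE2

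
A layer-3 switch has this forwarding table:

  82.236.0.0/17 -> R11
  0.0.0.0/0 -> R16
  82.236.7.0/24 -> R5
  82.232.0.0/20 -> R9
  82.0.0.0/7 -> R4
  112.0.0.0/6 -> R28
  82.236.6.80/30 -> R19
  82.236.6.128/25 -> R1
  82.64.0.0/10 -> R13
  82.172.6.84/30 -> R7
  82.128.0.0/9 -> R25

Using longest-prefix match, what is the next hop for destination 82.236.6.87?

Routes whose prefix contains 82.236.6.87:
  0.0.0.0/0 (default, matches everything) -> R16
  82.0.0.0/7 (82.0.0.0 - 83.255.255.255) -> R4
  82.128.0.0/9 (82.128.0.0 - 82.255.255.255) -> R25
  82.236.0.0/17 (82.236.0.0 - 82.236.127.255) -> R11
More-specific entries that do NOT match:
  82.236.6.80/30 (82.236.6.80 - 82.236.6.83) does not contain 82.236.6.87
  82.172.6.84/30 (82.172.6.84 - 82.172.6.87) does not contain 82.236.6.87
  82.236.6.128/25 (82.236.6.128 - 82.236.6.255) does not contain 82.236.6.87
  82.236.7.0/24 (82.236.7.0 - 82.236.7.255) does not contain 82.236.6.87
  82.232.0.0/20 (82.232.0.0 - 82.232.15.255) does not contain 82.236.6.87
Longest matching prefix is /17 -> next hop R11.

R11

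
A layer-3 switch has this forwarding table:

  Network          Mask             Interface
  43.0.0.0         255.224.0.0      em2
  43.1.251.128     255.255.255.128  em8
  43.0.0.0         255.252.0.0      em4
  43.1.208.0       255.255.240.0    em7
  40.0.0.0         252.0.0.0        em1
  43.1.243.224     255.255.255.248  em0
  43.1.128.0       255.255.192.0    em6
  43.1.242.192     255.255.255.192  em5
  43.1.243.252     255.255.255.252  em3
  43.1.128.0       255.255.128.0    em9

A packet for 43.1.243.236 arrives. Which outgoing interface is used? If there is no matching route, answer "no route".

Routes whose prefix contains 43.1.243.236:
  40.0.0.0/6 (40.0.0.0 - 43.255.255.255) -> em1
  43.0.0.0/11 (43.0.0.0 - 43.31.255.255) -> em2
  43.0.0.0/14 (43.0.0.0 - 43.3.255.255) -> em4
  43.1.128.0/17 (43.1.128.0 - 43.1.255.255) -> em9
More-specific entries that do NOT match:
  43.1.243.252/30 (43.1.243.252 - 43.1.243.255) does not contain 43.1.243.236
  43.1.243.224/29 (43.1.243.224 - 43.1.243.231) does not contain 43.1.243.236
  43.1.242.192/26 (43.1.242.192 - 43.1.242.255) does not contain 43.1.243.236
  43.1.251.128/25 (43.1.251.128 - 43.1.251.255) does not contain 43.1.243.236
  43.1.208.0/20 (43.1.208.0 - 43.1.223.255) does not contain 43.1.243.236
  43.1.128.0/18 (43.1.128.0 - 43.1.191.255) does not contain 43.1.243.236
Longest matching prefix is /17 -> interface em9.

em9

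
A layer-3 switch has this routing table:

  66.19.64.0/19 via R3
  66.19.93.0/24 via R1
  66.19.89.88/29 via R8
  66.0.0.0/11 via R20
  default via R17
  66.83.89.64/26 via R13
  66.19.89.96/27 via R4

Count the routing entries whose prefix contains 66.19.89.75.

3

Prefixes containing 66.19.89.75:
  0.0.0.0/0 (default, matches everything)
  66.0.0.0/11 (66.0.0.0 - 66.31.255.255)
  66.19.64.0/19 (66.19.64.0 - 66.19.95.255)
Total matching entries: 3.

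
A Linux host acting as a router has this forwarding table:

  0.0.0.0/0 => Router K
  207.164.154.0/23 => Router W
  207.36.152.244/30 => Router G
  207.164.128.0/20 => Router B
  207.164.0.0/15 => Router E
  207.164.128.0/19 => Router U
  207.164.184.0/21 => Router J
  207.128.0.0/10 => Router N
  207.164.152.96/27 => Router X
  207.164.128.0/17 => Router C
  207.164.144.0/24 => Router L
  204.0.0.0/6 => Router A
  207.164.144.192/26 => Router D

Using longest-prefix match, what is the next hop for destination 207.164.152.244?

Router U

Routes whose prefix contains 207.164.152.244:
  0.0.0.0/0 (default, matches everything) -> Router K
  204.0.0.0/6 (204.0.0.0 - 207.255.255.255) -> Router A
  207.128.0.0/10 (207.128.0.0 - 207.191.255.255) -> Router N
  207.164.0.0/15 (207.164.0.0 - 207.165.255.255) -> Router E
  207.164.128.0/17 (207.164.128.0 - 207.164.255.255) -> Router C
  207.164.128.0/19 (207.164.128.0 - 207.164.159.255) -> Router U
More-specific entries that do NOT match:
  207.36.152.244/30 (207.36.152.244 - 207.36.152.247) does not contain 207.164.152.244
  207.164.152.96/27 (207.164.152.96 - 207.164.152.127) does not contain 207.164.152.244
  207.164.144.192/26 (207.164.144.192 - 207.164.144.255) does not contain 207.164.152.244
  207.164.144.0/24 (207.164.144.0 - 207.164.144.255) does not contain 207.164.152.244
  207.164.154.0/23 (207.164.154.0 - 207.164.155.255) does not contain 207.164.152.244
  207.164.184.0/21 (207.164.184.0 - 207.164.191.255) does not contain 207.164.152.244
  207.164.128.0/20 (207.164.128.0 - 207.164.143.255) does not contain 207.164.152.244
Longest matching prefix is /19 -> next hop Router U.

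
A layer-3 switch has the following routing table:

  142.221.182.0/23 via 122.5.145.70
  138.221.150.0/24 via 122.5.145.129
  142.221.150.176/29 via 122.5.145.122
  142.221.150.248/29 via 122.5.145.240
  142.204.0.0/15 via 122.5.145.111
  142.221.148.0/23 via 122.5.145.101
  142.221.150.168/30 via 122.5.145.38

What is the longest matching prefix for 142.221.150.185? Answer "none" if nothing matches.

142.221.150.185 is outside every listed prefix and there is no default route.

none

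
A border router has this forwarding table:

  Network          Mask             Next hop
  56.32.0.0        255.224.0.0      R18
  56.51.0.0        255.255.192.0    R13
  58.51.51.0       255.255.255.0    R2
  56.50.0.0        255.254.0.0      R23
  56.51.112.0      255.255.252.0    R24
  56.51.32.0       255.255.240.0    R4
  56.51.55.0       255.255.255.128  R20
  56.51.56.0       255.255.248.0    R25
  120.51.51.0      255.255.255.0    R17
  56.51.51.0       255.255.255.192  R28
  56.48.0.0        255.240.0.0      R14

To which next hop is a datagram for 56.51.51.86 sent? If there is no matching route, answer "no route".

R13

Routes whose prefix contains 56.51.51.86:
  56.32.0.0/11 (56.32.0.0 - 56.63.255.255) -> R18
  56.48.0.0/12 (56.48.0.0 - 56.63.255.255) -> R14
  56.50.0.0/15 (56.50.0.0 - 56.51.255.255) -> R23
  56.51.0.0/18 (56.51.0.0 - 56.51.63.255) -> R13
More-specific entries that do NOT match:
  56.51.51.0/26 (56.51.51.0 - 56.51.51.63) does not contain 56.51.51.86
  56.51.55.0/25 (56.51.55.0 - 56.51.55.127) does not contain 56.51.51.86
  58.51.51.0/24 (58.51.51.0 - 58.51.51.255) does not contain 56.51.51.86
  120.51.51.0/24 (120.51.51.0 - 120.51.51.255) does not contain 56.51.51.86
  56.51.112.0/22 (56.51.112.0 - 56.51.115.255) does not contain 56.51.51.86
  56.51.56.0/21 (56.51.56.0 - 56.51.63.255) does not contain 56.51.51.86
  56.51.32.0/20 (56.51.32.0 - 56.51.47.255) does not contain 56.51.51.86
Longest matching prefix is /18 -> next hop R13.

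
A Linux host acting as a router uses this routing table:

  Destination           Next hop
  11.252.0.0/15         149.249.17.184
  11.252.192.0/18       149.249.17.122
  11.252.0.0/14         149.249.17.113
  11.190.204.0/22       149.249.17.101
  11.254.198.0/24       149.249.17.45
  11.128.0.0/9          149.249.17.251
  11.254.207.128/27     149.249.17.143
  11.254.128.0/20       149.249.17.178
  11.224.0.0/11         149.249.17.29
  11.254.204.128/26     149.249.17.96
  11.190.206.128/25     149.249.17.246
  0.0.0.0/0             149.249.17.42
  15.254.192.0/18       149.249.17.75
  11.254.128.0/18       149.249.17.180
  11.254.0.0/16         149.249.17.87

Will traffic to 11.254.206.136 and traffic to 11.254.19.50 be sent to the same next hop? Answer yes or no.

yes

11.254.206.136: longest match 11.254.0.0/16 -> 149.249.17.87
11.254.19.50: longest match 11.254.0.0/16 -> 149.249.17.87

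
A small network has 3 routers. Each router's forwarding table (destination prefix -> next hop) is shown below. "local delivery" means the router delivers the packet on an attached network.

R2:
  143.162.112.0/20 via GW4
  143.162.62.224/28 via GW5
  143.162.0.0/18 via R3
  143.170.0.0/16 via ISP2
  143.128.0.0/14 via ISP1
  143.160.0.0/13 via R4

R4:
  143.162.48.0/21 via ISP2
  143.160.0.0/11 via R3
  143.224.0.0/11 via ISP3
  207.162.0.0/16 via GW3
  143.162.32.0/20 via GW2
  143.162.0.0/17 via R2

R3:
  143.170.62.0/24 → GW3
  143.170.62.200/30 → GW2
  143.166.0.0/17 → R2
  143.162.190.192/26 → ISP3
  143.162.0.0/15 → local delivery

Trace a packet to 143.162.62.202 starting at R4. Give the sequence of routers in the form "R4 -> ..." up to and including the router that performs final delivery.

R4 -> R2 -> R3

At R4: longest match for 143.162.62.202 is 143.162.0.0/17 -> R2
At R2: longest match for 143.162.62.202 is 143.162.0.0/18 -> R3
At R3: longest match for 143.162.62.202 is 143.162.0.0/15 -> local delivery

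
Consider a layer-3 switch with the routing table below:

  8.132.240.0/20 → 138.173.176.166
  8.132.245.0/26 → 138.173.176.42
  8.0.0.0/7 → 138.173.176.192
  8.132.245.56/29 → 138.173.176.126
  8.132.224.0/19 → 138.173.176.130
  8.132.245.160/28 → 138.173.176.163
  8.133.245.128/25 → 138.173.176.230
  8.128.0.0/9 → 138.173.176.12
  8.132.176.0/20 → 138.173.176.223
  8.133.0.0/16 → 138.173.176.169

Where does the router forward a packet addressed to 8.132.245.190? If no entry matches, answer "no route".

138.173.176.166

Routes whose prefix contains 8.132.245.190:
  8.0.0.0/7 (8.0.0.0 - 9.255.255.255) -> 138.173.176.192
  8.128.0.0/9 (8.128.0.0 - 8.255.255.255) -> 138.173.176.12
  8.132.224.0/19 (8.132.224.0 - 8.132.255.255) -> 138.173.176.130
  8.132.240.0/20 (8.132.240.0 - 8.132.255.255) -> 138.173.176.166
More-specific entries that do NOT match:
  8.132.245.56/29 (8.132.245.56 - 8.132.245.63) does not contain 8.132.245.190
  8.132.245.160/28 (8.132.245.160 - 8.132.245.175) does not contain 8.132.245.190
  8.132.245.0/26 (8.132.245.0 - 8.132.245.63) does not contain 8.132.245.190
  8.133.245.128/25 (8.133.245.128 - 8.133.245.255) does not contain 8.132.245.190
Longest matching prefix is /20 -> next hop 138.173.176.166.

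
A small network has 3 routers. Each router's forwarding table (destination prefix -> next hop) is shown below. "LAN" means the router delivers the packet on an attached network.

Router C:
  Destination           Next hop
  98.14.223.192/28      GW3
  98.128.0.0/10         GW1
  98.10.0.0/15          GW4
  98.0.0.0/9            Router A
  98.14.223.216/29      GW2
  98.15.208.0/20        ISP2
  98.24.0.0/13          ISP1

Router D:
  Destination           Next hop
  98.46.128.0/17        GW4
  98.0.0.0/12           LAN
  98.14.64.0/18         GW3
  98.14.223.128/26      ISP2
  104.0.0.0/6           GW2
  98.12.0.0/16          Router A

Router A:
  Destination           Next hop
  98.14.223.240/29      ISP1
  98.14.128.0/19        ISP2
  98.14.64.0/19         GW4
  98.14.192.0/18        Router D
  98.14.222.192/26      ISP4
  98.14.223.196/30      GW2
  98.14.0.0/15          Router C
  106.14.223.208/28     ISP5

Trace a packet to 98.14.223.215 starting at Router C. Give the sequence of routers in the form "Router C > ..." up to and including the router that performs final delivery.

Router C > Router A > Router D

At Router C: longest match for 98.14.223.215 is 98.0.0.0/9 -> Router A
At Router A: longest match for 98.14.223.215 is 98.14.192.0/18 -> Router D
At Router D: longest match for 98.14.223.215 is 98.0.0.0/12 -> LAN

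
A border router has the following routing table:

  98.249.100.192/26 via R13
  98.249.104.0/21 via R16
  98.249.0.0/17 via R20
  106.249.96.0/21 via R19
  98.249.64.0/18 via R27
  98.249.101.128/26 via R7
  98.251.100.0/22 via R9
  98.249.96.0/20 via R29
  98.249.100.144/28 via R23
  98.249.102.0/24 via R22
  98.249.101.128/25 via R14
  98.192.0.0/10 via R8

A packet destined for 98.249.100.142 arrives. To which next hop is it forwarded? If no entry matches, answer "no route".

R29

Routes whose prefix contains 98.249.100.142:
  98.192.0.0/10 (98.192.0.0 - 98.255.255.255) -> R8
  98.249.0.0/17 (98.249.0.0 - 98.249.127.255) -> R20
  98.249.64.0/18 (98.249.64.0 - 98.249.127.255) -> R27
  98.249.96.0/20 (98.249.96.0 - 98.249.111.255) -> R29
More-specific entries that do NOT match:
  98.249.100.144/28 (98.249.100.144 - 98.249.100.159) does not contain 98.249.100.142
  98.249.100.192/26 (98.249.100.192 - 98.249.100.255) does not contain 98.249.100.142
  98.249.101.128/26 (98.249.101.128 - 98.249.101.191) does not contain 98.249.100.142
  98.249.101.128/25 (98.249.101.128 - 98.249.101.255) does not contain 98.249.100.142
  98.249.102.0/24 (98.249.102.0 - 98.249.102.255) does not contain 98.249.100.142
  98.251.100.0/22 (98.251.100.0 - 98.251.103.255) does not contain 98.249.100.142
  98.249.104.0/21 (98.249.104.0 - 98.249.111.255) does not contain 98.249.100.142
  106.249.96.0/21 (106.249.96.0 - 106.249.103.255) does not contain 98.249.100.142
Longest matching prefix is /20 -> next hop R29.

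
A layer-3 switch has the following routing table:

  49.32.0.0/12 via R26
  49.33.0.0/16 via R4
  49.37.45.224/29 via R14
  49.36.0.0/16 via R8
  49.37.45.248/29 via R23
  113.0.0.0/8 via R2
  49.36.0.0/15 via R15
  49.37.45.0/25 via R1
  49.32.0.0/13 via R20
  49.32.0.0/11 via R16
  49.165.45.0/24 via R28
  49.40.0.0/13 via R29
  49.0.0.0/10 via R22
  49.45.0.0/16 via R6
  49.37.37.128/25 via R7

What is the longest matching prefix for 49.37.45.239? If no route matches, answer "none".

Entries matching 49.37.45.239:
  49.0.0.0/10 (49.0.0.0 - 49.63.255.255)
  49.32.0.0/11 (49.32.0.0 - 49.63.255.255)
  49.32.0.0/12 (49.32.0.0 - 49.47.255.255)
  49.32.0.0/13 (49.32.0.0 - 49.39.255.255)
  49.36.0.0/15 (49.36.0.0 - 49.37.255.255)
Most specific is 49.36.0.0/15.

49.36.0.0/15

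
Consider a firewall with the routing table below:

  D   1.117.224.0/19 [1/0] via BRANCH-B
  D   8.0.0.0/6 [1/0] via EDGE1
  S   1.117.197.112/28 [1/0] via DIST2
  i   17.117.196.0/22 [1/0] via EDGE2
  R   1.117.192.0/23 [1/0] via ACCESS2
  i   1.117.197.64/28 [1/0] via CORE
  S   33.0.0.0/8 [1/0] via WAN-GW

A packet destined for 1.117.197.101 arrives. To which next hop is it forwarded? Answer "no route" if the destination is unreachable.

no route

No entry's prefix contains 1.117.197.101; there is no default route.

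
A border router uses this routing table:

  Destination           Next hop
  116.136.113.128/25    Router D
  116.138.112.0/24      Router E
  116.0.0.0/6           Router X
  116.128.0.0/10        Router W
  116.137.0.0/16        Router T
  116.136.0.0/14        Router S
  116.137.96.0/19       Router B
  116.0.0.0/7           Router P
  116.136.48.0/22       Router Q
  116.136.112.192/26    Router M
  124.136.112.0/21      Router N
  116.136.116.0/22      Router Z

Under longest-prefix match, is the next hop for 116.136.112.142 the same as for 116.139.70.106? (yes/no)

yes

116.136.112.142: longest match 116.136.0.0/14 -> Router S
116.139.70.106: longest match 116.136.0.0/14 -> Router S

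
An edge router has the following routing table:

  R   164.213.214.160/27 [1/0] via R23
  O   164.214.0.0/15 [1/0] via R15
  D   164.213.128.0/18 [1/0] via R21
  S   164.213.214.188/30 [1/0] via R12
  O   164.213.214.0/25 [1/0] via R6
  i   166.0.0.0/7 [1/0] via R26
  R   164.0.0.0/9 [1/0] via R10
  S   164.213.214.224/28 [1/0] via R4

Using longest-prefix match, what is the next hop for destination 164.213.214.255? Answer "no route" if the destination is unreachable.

No entry's prefix contains 164.213.214.255; there is no default route.

no route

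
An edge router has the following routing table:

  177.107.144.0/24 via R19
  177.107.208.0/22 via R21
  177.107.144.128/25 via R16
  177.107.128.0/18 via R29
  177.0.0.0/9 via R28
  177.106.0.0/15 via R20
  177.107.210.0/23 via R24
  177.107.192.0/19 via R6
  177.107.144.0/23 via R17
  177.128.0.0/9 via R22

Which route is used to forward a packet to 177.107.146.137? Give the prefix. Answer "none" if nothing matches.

Entries matching 177.107.146.137:
  177.0.0.0/9 (177.0.0.0 - 177.127.255.255)
  177.106.0.0/15 (177.106.0.0 - 177.107.255.255)
  177.107.128.0/18 (177.107.128.0 - 177.107.191.255)
Most specific is 177.107.128.0/18.

177.107.128.0/18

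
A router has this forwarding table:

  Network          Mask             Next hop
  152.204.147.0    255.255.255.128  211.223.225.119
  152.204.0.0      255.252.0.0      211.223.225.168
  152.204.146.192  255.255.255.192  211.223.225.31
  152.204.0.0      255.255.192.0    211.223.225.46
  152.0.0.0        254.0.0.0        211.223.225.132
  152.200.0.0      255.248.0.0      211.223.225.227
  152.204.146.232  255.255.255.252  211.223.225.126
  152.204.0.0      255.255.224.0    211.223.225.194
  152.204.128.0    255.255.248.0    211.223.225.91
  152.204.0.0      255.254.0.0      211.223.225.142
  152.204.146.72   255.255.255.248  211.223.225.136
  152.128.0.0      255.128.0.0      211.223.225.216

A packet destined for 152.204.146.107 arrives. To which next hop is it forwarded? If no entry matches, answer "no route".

Routes whose prefix contains 152.204.146.107:
  152.0.0.0/7 (152.0.0.0 - 153.255.255.255) -> 211.223.225.132
  152.128.0.0/9 (152.128.0.0 - 152.255.255.255) -> 211.223.225.216
  152.200.0.0/13 (152.200.0.0 - 152.207.255.255) -> 211.223.225.227
  152.204.0.0/14 (152.204.0.0 - 152.207.255.255) -> 211.223.225.168
  152.204.0.0/15 (152.204.0.0 - 152.205.255.255) -> 211.223.225.142
More-specific entries that do NOT match:
  152.204.146.232/30 (152.204.146.232 - 152.204.146.235) does not contain 152.204.146.107
  152.204.146.72/29 (152.204.146.72 - 152.204.146.79) does not contain 152.204.146.107
  152.204.146.192/26 (152.204.146.192 - 152.204.146.255) does not contain 152.204.146.107
  152.204.147.0/25 (152.204.147.0 - 152.204.147.127) does not contain 152.204.146.107
  152.204.128.0/21 (152.204.128.0 - 152.204.135.255) does not contain 152.204.146.107
  152.204.0.0/19 (152.204.0.0 - 152.204.31.255) does not contain 152.204.146.107
  152.204.0.0/18 (152.204.0.0 - 152.204.63.255) does not contain 152.204.146.107
Longest matching prefix is /15 -> next hop 211.223.225.142.

211.223.225.142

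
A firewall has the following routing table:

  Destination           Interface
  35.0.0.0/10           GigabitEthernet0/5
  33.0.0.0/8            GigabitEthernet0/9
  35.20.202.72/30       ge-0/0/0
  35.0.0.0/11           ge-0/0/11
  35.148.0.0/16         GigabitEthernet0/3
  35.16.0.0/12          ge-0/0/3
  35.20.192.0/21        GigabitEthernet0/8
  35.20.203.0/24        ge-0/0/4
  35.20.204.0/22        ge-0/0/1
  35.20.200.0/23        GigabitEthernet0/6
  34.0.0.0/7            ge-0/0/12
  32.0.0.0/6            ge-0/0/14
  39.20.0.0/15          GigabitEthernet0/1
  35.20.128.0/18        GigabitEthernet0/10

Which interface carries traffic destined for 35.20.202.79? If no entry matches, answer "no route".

ge-0/0/3

Routes whose prefix contains 35.20.202.79:
  32.0.0.0/6 (32.0.0.0 - 35.255.255.255) -> ge-0/0/14
  34.0.0.0/7 (34.0.0.0 - 35.255.255.255) -> ge-0/0/12
  35.0.0.0/10 (35.0.0.0 - 35.63.255.255) -> GigabitEthernet0/5
  35.0.0.0/11 (35.0.0.0 - 35.31.255.255) -> ge-0/0/11
  35.16.0.0/12 (35.16.0.0 - 35.31.255.255) -> ge-0/0/3
More-specific entries that do NOT match:
  35.20.202.72/30 (35.20.202.72 - 35.20.202.75) does not contain 35.20.202.79
  35.20.203.0/24 (35.20.203.0 - 35.20.203.255) does not contain 35.20.202.79
  35.20.200.0/23 (35.20.200.0 - 35.20.201.255) does not contain 35.20.202.79
  35.20.204.0/22 (35.20.204.0 - 35.20.207.255) does not contain 35.20.202.79
  35.20.192.0/21 (35.20.192.0 - 35.20.199.255) does not contain 35.20.202.79
  35.20.128.0/18 (35.20.128.0 - 35.20.191.255) does not contain 35.20.202.79
  35.148.0.0/16 (35.148.0.0 - 35.148.255.255) does not contain 35.20.202.79
  39.20.0.0/15 (39.20.0.0 - 39.21.255.255) does not contain 35.20.202.79
Longest matching prefix is /12 -> interface ge-0/0/3.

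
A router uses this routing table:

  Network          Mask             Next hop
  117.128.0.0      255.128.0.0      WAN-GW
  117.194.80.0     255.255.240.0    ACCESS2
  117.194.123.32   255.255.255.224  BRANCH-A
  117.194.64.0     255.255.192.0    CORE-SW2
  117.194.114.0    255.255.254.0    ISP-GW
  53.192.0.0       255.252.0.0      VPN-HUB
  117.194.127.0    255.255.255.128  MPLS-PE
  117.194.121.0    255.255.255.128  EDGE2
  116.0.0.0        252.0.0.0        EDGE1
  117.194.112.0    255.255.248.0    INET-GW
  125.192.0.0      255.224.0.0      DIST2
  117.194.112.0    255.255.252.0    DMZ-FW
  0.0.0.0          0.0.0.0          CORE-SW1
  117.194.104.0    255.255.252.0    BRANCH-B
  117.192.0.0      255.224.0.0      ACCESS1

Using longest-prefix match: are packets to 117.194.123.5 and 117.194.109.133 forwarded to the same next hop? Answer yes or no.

yes

117.194.123.5: longest match 117.194.64.0/18 -> CORE-SW2
117.194.109.133: longest match 117.194.64.0/18 -> CORE-SW2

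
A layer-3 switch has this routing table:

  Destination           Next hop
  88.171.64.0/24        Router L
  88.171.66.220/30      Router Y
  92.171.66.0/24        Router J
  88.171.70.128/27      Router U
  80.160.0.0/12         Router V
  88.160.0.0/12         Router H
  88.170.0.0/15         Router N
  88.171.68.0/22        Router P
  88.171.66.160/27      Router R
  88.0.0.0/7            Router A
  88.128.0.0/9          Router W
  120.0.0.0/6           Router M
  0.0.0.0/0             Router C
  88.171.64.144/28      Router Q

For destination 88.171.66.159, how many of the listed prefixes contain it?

Prefixes containing 88.171.66.159:
  0.0.0.0/0 (default, matches everything)
  88.0.0.0/7 (88.0.0.0 - 89.255.255.255)
  88.128.0.0/9 (88.128.0.0 - 88.255.255.255)
  88.160.0.0/12 (88.160.0.0 - 88.175.255.255)
  88.170.0.0/15 (88.170.0.0 - 88.171.255.255)
Total matching entries: 5.

5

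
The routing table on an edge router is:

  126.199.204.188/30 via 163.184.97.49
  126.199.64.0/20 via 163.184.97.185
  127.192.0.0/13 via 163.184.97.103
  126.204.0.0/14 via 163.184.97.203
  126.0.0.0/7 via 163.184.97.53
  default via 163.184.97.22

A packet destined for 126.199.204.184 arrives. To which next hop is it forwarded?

Routes whose prefix contains 126.199.204.184:
  0.0.0.0/0 (default, matches everything) -> 163.184.97.22
  126.0.0.0/7 (126.0.0.0 - 127.255.255.255) -> 163.184.97.53
More-specific entries that do NOT match:
  126.199.204.188/30 (126.199.204.188 - 126.199.204.191) does not contain 126.199.204.184
  126.199.64.0/20 (126.199.64.0 - 126.199.79.255) does not contain 126.199.204.184
  126.204.0.0/14 (126.204.0.0 - 126.207.255.255) does not contain 126.199.204.184
  127.192.0.0/13 (127.192.0.0 - 127.199.255.255) does not contain 126.199.204.184
Longest matching prefix is /7 -> next hop 163.184.97.53.

163.184.97.53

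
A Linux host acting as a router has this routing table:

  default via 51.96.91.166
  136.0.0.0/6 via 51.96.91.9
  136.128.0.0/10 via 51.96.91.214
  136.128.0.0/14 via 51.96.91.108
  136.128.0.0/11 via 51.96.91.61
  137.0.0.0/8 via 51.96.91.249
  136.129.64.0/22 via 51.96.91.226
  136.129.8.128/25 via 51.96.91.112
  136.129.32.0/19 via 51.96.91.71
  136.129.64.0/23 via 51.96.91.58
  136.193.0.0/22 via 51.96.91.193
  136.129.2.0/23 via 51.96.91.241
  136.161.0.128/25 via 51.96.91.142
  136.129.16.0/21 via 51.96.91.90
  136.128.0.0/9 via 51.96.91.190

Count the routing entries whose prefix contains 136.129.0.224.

Prefixes containing 136.129.0.224:
  0.0.0.0/0 (default, matches everything)
  136.0.0.0/6 (136.0.0.0 - 139.255.255.255)
  136.128.0.0/9 (136.128.0.0 - 136.255.255.255)
  136.128.0.0/10 (136.128.0.0 - 136.191.255.255)
  136.128.0.0/11 (136.128.0.0 - 136.159.255.255)
  136.128.0.0/14 (136.128.0.0 - 136.131.255.255)
Total matching entries: 6.

6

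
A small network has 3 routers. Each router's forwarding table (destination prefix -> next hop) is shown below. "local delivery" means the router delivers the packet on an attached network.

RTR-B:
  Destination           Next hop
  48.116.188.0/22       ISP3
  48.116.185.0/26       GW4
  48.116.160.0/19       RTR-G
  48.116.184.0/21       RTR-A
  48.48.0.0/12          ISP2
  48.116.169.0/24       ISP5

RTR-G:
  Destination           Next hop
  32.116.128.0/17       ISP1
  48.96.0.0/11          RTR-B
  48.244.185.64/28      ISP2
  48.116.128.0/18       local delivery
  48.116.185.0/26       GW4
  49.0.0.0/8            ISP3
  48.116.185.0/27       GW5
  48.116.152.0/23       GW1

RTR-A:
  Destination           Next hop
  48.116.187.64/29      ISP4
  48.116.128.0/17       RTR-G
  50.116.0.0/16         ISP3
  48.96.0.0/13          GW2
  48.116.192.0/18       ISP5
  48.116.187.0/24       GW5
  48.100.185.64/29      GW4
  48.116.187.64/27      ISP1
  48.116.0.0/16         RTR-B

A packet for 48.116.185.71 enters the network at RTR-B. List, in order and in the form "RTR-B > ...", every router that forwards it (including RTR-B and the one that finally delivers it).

At RTR-B: longest match for 48.116.185.71 is 48.116.184.0/21 -> RTR-A
At RTR-A: longest match for 48.116.185.71 is 48.116.128.0/17 -> RTR-G
At RTR-G: longest match for 48.116.185.71 is 48.116.128.0/18 -> local delivery

RTR-B > RTR-A > RTR-G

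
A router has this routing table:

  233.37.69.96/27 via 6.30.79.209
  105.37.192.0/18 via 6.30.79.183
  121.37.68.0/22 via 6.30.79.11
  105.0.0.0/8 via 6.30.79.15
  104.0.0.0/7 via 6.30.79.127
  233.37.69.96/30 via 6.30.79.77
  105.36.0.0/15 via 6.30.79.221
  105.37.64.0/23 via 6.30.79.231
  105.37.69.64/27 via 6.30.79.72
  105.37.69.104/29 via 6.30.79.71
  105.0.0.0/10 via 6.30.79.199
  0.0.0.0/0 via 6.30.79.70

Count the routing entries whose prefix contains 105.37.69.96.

5

Prefixes containing 105.37.69.96:
  0.0.0.0/0 (default, matches everything)
  104.0.0.0/7 (104.0.0.0 - 105.255.255.255)
  105.0.0.0/8 (105.0.0.0 - 105.255.255.255)
  105.0.0.0/10 (105.0.0.0 - 105.63.255.255)
  105.36.0.0/15 (105.36.0.0 - 105.37.255.255)
Total matching entries: 5.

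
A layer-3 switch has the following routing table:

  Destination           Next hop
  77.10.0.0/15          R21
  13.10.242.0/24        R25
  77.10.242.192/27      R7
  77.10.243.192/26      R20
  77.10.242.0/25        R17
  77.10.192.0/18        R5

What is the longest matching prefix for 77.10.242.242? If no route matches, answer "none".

Entries matching 77.10.242.242:
  77.10.0.0/15 (77.10.0.0 - 77.11.255.255)
  77.10.192.0/18 (77.10.192.0 - 77.10.255.255)
Most specific is 77.10.192.0/18.

77.10.192.0/18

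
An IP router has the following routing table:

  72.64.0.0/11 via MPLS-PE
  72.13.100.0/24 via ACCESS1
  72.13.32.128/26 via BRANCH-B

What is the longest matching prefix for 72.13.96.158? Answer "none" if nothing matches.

none

72.13.96.158 is outside every listed prefix and there is no default route.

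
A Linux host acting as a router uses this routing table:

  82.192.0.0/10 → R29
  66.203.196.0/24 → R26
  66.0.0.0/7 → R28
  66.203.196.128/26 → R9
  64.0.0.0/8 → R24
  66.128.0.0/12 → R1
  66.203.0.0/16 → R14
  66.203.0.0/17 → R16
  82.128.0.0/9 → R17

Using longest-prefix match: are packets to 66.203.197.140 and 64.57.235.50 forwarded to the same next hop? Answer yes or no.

66.203.197.140: longest match 66.203.0.0/16 -> R14
64.57.235.50: longest match 64.0.0.0/8 -> R24

no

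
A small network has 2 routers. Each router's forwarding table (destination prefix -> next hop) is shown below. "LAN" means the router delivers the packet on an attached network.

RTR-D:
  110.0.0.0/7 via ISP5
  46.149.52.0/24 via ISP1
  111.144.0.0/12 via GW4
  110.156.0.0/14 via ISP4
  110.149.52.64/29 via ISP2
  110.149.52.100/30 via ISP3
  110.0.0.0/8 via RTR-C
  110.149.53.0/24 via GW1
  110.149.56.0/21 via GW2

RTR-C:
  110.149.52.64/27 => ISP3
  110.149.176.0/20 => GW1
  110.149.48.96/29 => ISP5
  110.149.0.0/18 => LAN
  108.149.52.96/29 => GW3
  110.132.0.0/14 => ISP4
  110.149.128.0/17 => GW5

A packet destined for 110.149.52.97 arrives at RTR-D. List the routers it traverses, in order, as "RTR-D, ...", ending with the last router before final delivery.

RTR-D, RTR-C

At RTR-D: longest match for 110.149.52.97 is 110.0.0.0/8 -> RTR-C
At RTR-C: longest match for 110.149.52.97 is 110.149.0.0/18 -> LAN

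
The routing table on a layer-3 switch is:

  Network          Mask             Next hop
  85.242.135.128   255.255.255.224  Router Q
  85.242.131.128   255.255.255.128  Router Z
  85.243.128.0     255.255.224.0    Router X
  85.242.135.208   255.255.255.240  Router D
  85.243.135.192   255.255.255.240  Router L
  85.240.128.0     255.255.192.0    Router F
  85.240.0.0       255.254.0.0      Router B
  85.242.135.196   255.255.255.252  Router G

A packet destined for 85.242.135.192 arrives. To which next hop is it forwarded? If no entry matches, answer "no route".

No entry's prefix contains 85.242.135.192; there is no default route.

no route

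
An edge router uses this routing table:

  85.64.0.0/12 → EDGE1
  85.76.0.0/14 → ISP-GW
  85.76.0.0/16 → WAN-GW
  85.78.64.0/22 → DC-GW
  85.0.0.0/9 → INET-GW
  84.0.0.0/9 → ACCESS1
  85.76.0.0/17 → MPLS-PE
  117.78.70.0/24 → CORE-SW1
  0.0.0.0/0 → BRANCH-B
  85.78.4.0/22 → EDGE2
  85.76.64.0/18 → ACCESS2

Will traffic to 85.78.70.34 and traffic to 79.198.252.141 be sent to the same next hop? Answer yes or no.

85.78.70.34: longest match 85.76.0.0/14 -> ISP-GW
79.198.252.141: longest match 0.0.0.0/0 -> BRANCH-B

no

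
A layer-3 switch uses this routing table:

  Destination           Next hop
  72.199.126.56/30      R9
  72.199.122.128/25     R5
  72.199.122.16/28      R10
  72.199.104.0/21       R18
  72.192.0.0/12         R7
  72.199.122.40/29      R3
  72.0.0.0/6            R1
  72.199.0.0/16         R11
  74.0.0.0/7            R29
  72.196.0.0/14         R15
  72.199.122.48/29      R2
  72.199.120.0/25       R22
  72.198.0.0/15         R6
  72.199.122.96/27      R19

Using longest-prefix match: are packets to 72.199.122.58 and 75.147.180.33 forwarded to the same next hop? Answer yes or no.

no

72.199.122.58: longest match 72.199.0.0/16 -> R11
75.147.180.33: longest match 74.0.0.0/7 -> R29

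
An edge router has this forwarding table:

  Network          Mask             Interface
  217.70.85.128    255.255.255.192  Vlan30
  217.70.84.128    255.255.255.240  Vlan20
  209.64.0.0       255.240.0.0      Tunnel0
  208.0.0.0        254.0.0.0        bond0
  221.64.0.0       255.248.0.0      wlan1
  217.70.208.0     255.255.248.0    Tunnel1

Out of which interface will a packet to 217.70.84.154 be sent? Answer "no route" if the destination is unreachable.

No entry's prefix contains 217.70.84.154; there is no default route.

no route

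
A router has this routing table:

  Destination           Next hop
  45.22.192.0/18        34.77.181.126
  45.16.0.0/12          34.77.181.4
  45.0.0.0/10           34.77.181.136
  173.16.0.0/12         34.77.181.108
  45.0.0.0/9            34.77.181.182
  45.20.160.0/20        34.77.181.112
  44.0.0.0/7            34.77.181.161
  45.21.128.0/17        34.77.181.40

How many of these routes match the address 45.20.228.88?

4

Prefixes containing 45.20.228.88:
  44.0.0.0/7 (44.0.0.0 - 45.255.255.255)
  45.0.0.0/9 (45.0.0.0 - 45.127.255.255)
  45.0.0.0/10 (45.0.0.0 - 45.63.255.255)
  45.16.0.0/12 (45.16.0.0 - 45.31.255.255)
Total matching entries: 4.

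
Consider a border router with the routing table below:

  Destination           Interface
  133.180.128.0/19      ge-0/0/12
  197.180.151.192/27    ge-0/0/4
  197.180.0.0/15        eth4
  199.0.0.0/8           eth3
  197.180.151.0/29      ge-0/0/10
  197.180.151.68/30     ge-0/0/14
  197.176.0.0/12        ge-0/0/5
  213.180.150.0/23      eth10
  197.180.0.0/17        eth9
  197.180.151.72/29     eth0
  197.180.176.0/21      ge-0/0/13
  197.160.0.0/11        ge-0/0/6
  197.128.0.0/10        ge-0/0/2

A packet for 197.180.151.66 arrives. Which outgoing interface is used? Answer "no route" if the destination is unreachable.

Routes whose prefix contains 197.180.151.66:
  197.128.0.0/10 (197.128.0.0 - 197.191.255.255) -> ge-0/0/2
  197.160.0.0/11 (197.160.0.0 - 197.191.255.255) -> ge-0/0/6
  197.176.0.0/12 (197.176.0.0 - 197.191.255.255) -> ge-0/0/5
  197.180.0.0/15 (197.180.0.0 - 197.181.255.255) -> eth4
More-specific entries that do NOT match:
  197.180.151.68/30 (197.180.151.68 - 197.180.151.71) does not contain 197.180.151.66
  197.180.151.0/29 (197.180.151.0 - 197.180.151.7) does not contain 197.180.151.66
  197.180.151.72/29 (197.180.151.72 - 197.180.151.79) does not contain 197.180.151.66
  197.180.151.192/27 (197.180.151.192 - 197.180.151.223) does not contain 197.180.151.66
  213.180.150.0/23 (213.180.150.0 - 213.180.151.255) does not contain 197.180.151.66
  197.180.176.0/21 (197.180.176.0 - 197.180.183.255) does not contain 197.180.151.66
  133.180.128.0/19 (133.180.128.0 - 133.180.159.255) does not contain 197.180.151.66
  197.180.0.0/17 (197.180.0.0 - 197.180.127.255) does not contain 197.180.151.66
Longest matching prefix is /15 -> interface eth4.

eth4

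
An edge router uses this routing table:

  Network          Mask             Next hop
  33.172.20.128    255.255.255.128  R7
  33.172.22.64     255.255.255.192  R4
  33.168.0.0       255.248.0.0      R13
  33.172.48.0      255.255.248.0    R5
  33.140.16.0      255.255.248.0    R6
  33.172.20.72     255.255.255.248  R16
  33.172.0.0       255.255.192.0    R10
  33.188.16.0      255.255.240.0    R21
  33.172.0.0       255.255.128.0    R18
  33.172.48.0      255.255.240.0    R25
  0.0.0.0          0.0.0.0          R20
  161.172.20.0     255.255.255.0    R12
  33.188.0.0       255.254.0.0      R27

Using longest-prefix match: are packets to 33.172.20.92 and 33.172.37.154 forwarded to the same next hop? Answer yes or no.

33.172.20.92: longest match 33.172.0.0/18 -> R10
33.172.37.154: longest match 33.172.0.0/18 -> R10

yes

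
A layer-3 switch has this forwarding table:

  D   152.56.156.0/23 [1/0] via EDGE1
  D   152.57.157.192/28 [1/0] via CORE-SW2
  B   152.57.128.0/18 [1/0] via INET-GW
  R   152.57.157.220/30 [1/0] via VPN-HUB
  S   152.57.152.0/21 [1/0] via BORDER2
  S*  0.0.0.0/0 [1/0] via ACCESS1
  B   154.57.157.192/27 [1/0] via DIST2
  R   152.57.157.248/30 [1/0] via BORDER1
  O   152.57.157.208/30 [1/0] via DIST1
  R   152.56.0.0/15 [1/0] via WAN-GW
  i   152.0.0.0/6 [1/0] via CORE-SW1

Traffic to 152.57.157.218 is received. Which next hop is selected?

Routes whose prefix contains 152.57.157.218:
  0.0.0.0/0 (default, matches everything) -> ACCESS1
  152.0.0.0/6 (152.0.0.0 - 155.255.255.255) -> CORE-SW1
  152.56.0.0/15 (152.56.0.0 - 152.57.255.255) -> WAN-GW
  152.57.128.0/18 (152.57.128.0 - 152.57.191.255) -> INET-GW
  152.57.152.0/21 (152.57.152.0 - 152.57.159.255) -> BORDER2
More-specific entries that do NOT match:
  152.57.157.220/30 (152.57.157.220 - 152.57.157.223) does not contain 152.57.157.218
  152.57.157.248/30 (152.57.157.248 - 152.57.157.251) does not contain 152.57.157.218
  152.57.157.208/30 (152.57.157.208 - 152.57.157.211) does not contain 152.57.157.218
  152.57.157.192/28 (152.57.157.192 - 152.57.157.207) does not contain 152.57.157.218
  154.57.157.192/27 (154.57.157.192 - 154.57.157.223) does not contain 152.57.157.218
  152.56.156.0/23 (152.56.156.0 - 152.56.157.255) does not contain 152.57.157.218
Longest matching prefix is /21 -> next hop BORDER2.

BORDER2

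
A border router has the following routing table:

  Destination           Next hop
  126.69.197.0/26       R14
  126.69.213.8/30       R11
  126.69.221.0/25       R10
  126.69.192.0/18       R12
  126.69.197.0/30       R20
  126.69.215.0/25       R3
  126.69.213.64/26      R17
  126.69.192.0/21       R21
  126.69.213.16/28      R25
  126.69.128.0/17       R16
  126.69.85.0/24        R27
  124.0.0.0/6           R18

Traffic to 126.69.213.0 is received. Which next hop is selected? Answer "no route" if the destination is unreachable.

Routes whose prefix contains 126.69.213.0:
  124.0.0.0/6 (124.0.0.0 - 127.255.255.255) -> R18
  126.69.128.0/17 (126.69.128.0 - 126.69.255.255) -> R16
  126.69.192.0/18 (126.69.192.0 - 126.69.255.255) -> R12
More-specific entries that do NOT match:
  126.69.213.8/30 (126.69.213.8 - 126.69.213.11) does not contain 126.69.213.0
  126.69.197.0/30 (126.69.197.0 - 126.69.197.3) does not contain 126.69.213.0
  126.69.213.16/28 (126.69.213.16 - 126.69.213.31) does not contain 126.69.213.0
  126.69.197.0/26 (126.69.197.0 - 126.69.197.63) does not contain 126.69.213.0
  126.69.213.64/26 (126.69.213.64 - 126.69.213.127) does not contain 126.69.213.0
  126.69.221.0/25 (126.69.221.0 - 126.69.221.127) does not contain 126.69.213.0
  126.69.215.0/25 (126.69.215.0 - 126.69.215.127) does not contain 126.69.213.0
  126.69.85.0/24 (126.69.85.0 - 126.69.85.255) does not contain 126.69.213.0
  126.69.192.0/21 (126.69.192.0 - 126.69.199.255) does not contain 126.69.213.0
Longest matching prefix is /18 -> next hop R12.

R12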